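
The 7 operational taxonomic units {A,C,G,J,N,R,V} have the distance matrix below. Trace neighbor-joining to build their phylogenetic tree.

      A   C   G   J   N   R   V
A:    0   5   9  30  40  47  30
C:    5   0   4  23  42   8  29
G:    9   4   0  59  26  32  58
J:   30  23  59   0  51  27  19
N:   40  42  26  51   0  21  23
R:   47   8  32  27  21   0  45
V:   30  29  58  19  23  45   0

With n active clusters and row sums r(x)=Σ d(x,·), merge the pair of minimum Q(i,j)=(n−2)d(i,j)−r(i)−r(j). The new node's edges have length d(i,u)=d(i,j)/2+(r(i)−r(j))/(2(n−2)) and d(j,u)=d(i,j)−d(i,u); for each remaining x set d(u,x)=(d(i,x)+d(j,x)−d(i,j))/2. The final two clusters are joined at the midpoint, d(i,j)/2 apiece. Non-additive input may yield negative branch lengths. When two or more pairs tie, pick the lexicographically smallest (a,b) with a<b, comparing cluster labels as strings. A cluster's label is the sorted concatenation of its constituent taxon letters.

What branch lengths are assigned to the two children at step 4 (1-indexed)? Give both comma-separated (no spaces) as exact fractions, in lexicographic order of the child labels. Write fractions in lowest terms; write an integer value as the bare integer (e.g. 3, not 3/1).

3,6

step 1: merge (J,V) at d=19, Q=-318; branch lengths J→10, V→9; new cluster JV
  updated: d(A,JV)=41/2, d(C,JV)=33/2, d(G,JV)=49, d(JV,N)=55/2, d(JV,R)=53/2
step 2: merge (N,R) at d=21, Q=-207; branch lengths N→53/4, R→31/4; new cluster NR
  updated: d(A,NR)=33, d(C,NR)=29/2, d(G,NR)=37/2, d(JV,NR)=33/2
step 3: merge (JV,NR) at d=33/2, Q=-271/2; branch lengths JV→139/12, NR→59/12; new cluster JNRV
  updated: d(A,JNRV)=37/2, d(C,JNRV)=29/4, d(G,JNRV)=51/2
step 4: merge (A,G) at d=9, Q=-53; branch lengths A→3, G→6; new cluster AG
  updated: d(AG,C)=0, d(AG,JNRV)=35/2
step 5: merge (AG,C) at d=0, Q=-99/4; branch lengths AG→41/8, C→-41/8; new cluster ACG
  updated: d(ACG,JNRV)=99/8
step 6: merge (ACG,JNRV) at d=99/8; branch lengths ACG→99/16, JNRV→99/16; new cluster ACGJNRV
final tree: (((A:3,G:6):41/8,C:-41/8):99/16,((J:10,V:9):139/12,(N:53/4,R:31/4):59/12):99/16)
total length: 623/8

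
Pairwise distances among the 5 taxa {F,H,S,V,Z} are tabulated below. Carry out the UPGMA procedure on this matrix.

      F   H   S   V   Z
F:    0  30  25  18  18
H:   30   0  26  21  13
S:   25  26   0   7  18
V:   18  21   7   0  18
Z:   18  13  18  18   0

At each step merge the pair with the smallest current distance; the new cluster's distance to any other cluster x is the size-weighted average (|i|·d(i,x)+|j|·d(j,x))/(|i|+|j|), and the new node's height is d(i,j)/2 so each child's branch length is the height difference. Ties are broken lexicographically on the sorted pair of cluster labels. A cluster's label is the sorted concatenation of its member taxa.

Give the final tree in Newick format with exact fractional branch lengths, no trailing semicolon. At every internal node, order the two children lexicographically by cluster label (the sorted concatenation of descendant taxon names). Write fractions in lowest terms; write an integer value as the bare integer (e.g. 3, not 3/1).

(F:91/8,((H:13/2,Z:13/2):31/8,(S:7/2,V:7/2):55/8):1)

1. join S+V (d=7) ⇒ SV; edges |S|=7/2, |V|=7/2
  updated: d(F,SV)=43/2, d(H,SV)=47/2, d(SV,Z)=18
2. join H+Z (d=13) ⇒ HZ; edges |H|=13/2, |Z|=13/2
  updated: d(F,HZ)=24, d(HZ,SV)=83/4
3. join HZ+SV (d=83/4) ⇒ HSVZ; edges |HZ|=31/8, |SV|=55/8
  updated: d(F,HSVZ)=91/4
4. join F+HSVZ (d=91/4) ⇒ FHSVZ; edges |F|=91/8, |HSVZ|=1
final tree: (F:91/8,((H:13/2,Z:13/2):31/8,(S:7/2,V:7/2):55/8):1)
total length: 345/8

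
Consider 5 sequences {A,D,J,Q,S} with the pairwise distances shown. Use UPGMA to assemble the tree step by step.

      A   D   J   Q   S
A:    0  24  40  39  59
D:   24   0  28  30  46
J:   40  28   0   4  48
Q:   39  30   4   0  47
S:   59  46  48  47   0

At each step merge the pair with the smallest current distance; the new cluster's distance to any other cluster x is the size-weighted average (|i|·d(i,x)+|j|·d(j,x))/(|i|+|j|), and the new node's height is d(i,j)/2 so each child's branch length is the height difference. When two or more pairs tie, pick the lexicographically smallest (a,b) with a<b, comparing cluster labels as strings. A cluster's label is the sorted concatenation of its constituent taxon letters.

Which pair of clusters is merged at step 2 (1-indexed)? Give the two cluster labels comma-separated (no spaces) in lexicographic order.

A,D

1. join J+Q (d=4) ⇒ JQ; edges |J|=2, |Q|=2
  updated: d(A,JQ)=79/2, d(D,JQ)=29, d(JQ,S)=95/2
2. join A+D (d=24) ⇒ AD; edges |A|=12, |D|=12
  updated: d(AD,JQ)=137/4, d(AD,S)=105/2
3. join AD+JQ (d=137/4) ⇒ ADJQ; edges |AD|=41/8, |JQ|=121/8
  updated: d(ADJQ,S)=50
4. join ADJQ+S (d=50) ⇒ ADJQS; edges |ADJQ|=63/8, |S|=25
final tree: (((A:12,D:12):41/8,(J:2,Q:2):121/8):63/8,S:25)
total length: 649/8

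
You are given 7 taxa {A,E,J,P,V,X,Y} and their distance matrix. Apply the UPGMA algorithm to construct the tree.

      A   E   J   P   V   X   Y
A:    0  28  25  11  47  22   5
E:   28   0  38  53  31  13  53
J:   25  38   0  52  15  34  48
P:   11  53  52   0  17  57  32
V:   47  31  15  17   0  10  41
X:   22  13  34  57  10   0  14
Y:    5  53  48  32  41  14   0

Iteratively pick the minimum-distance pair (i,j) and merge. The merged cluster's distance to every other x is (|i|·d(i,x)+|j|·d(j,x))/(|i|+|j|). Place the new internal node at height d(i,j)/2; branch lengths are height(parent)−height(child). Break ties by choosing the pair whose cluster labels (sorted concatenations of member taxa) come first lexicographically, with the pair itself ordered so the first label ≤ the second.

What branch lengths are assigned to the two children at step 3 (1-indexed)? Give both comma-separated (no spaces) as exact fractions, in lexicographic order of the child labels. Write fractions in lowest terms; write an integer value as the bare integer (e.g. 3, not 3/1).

33/4,43/4

1. join A+Y (d=5) ⇒ AY; edges |A|=5/2, |Y|=5/2
  updated: d(AY,E)=81/2, d(AY,J)=73/2, d(AY,P)=43/2, d(AY,V)=44, d(AY,X)=18
2. join V+X (d=10) ⇒ VX; edges |V|=5, |X|=5
  updated: d(AY,VX)=31, d(E,VX)=22, d(J,VX)=49/2, d(P,VX)=37
3. join AY+P (d=43/2) ⇒ APY; edges |AY|=33/4, |P|=43/4
  updated: d(APY,E)=134/3, d(APY,J)=125/3, d(APY,VX)=33
4. join E+VX (d=22) ⇒ EVX; edges |E|=11, |VX|=6
  updated: d(APY,EVX)=332/9, d(EVX,J)=29
5. join EVX+J (d=29) ⇒ EJVX; edges |EVX|=7/2, |J|=29/2
  updated: d(APY,EJVX)=457/12
6. join APY+EJVX (d=457/12) ⇒ AEJPVXY; edges |APY|=199/24, |EJVX|=109/24
final tree: (((A:5/2,Y:5/2):33/4,P:43/4):199/24,((E:11,(V:5,X:5):6):7/2,J:29/2):109/24)
total length: 491/6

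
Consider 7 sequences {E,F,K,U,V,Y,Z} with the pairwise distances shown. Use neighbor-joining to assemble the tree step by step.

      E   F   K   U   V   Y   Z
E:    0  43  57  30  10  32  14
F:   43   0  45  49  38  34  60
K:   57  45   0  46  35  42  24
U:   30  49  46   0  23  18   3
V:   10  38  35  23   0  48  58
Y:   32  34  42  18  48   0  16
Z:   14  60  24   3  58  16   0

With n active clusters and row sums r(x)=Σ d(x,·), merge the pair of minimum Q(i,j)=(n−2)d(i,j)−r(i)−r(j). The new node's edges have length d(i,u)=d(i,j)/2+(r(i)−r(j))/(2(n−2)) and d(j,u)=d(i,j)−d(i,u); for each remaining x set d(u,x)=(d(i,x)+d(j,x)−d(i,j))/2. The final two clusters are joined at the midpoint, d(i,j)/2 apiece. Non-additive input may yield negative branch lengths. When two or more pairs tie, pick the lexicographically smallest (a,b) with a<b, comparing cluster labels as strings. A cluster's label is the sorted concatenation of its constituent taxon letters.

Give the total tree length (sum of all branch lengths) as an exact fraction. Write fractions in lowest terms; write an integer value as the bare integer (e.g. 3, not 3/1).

3111/32

step 1: merge (E,V) at d=10, Q=-348; branch lengths E→12/5, V→38/5; new cluster EV
  updated: d(EV,F)=71/2, d(EV,K)=41, d(EV,U)=43/2, d(EV,Y)=35, d(EV,Z)=31
step 2: merge (U,Z) at d=3, Q=-519/2; branch lengths U→31/16, Z→17/16; new cluster UZ
  updated: d(EV,UZ)=99/4, d(F,UZ)=53, d(K,UZ)=67/2, d(UZ,Y)=31/2
step 3: merge (UZ,Y) at d=31/2, Q=-827/4; branch lengths UZ→187/24, Y→185/24; new cluster UYZ
  updated: d(EV,UYZ)=177/8, d(F,UYZ)=143/4, d(K,UYZ)=30
step 4: merge (EV,F) at d=71/2, Q=-1151/8; branch lengths EV→427/32, F→709/32; new cluster EFV
  updated: d(EFV,K)=101/4, d(EFV,UYZ)=179/16
step 5: merge (EFV,K) at d=101/4, Q=-1063/16; branch lengths EFV→103/32, K→705/32; new cluster EFKV
  updated: d(EFKV,UYZ)=255/32
step 6: merge (EFKV,UYZ) at d=255/32; branch lengths EFKV→255/64, UYZ→255/64; new cluster EFKUVYZ
final tree: ((((E:12/5,V:38/5):427/32,F:709/32):103/32,K:705/32):255/64,((U:31/16,Z:17/16):187/24,Y:185/24):255/64)
total length: 3111/32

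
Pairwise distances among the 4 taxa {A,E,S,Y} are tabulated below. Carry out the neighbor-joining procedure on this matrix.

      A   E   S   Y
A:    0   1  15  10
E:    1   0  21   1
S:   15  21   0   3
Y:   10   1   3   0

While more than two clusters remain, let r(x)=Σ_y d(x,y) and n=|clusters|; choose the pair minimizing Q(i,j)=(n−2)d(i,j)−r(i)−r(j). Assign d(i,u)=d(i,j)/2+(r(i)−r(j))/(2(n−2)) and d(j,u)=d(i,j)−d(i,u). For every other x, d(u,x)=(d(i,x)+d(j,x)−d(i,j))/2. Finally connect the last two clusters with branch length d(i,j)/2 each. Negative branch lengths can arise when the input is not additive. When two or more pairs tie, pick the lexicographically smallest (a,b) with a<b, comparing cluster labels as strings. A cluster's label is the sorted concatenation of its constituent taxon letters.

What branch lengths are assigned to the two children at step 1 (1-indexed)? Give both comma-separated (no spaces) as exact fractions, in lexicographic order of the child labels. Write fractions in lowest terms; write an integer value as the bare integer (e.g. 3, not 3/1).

5/4,-1/4

step 1: merge (A,E) at d=1, Q=-47; branch lengths A→5/4, E→-1/4; new cluster AE
  updated: d(AE,S)=35/2, d(AE,Y)=5
step 2: merge (AE,S) at d=35/2, Q=-51/2; branch lengths AE→39/4, S→31/4; new cluster AES
  updated: d(AES,Y)=-19/4
step 3: merge (AES,Y) at d=-19/4; branch lengths AES→-19/8, Y→-19/8; new cluster AESY
final tree: (((A:5/4,E:-1/4):39/4,S:31/4):-19/8,Y:-19/8)
total length: 55/4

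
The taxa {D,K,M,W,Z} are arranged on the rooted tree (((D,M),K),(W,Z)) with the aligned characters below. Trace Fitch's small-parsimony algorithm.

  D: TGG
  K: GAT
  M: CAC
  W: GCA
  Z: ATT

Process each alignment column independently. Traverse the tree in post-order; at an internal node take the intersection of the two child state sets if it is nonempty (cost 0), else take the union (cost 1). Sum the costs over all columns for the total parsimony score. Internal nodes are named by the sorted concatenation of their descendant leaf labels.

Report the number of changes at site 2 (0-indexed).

3

site 0, node DM: D={T} ∪ M={C} → {C,T} (+1)
site 0, node DKM: DM={C,T} ∪ K={G} → {C,G,T} (+1)
site 0, node WZ: W={G} ∪ Z={A} → {A,G} (+1)
site 0, node DKMWZ: DKM={C,G,T} ∩ WZ={A,G} → {G} (+0)
site 1, node DM: D={G} ∪ M={A} → {A,G} (+1)
site 1, node DKM: DM={A,G} ∩ K={A} → {A} (+0)
site 1, node WZ: W={C} ∪ Z={T} → {C,T} (+1)
site 1, node DKMWZ: DKM={A} ∪ WZ={C,T} → {A,C,T} (+1)
site 2, node DM: D={G} ∪ M={C} → {C,G} (+1)
site 2, node DKM: DM={C,G} ∪ K={T} → {C,G,T} (+1)
site 2, node WZ: W={A} ∪ Z={T} → {A,T} (+1)
site 2, node DKMWZ: DKM={C,G,T} ∩ WZ={A,T} → {T} (+0)
per-site changes: [3, 3, 3]; total = 9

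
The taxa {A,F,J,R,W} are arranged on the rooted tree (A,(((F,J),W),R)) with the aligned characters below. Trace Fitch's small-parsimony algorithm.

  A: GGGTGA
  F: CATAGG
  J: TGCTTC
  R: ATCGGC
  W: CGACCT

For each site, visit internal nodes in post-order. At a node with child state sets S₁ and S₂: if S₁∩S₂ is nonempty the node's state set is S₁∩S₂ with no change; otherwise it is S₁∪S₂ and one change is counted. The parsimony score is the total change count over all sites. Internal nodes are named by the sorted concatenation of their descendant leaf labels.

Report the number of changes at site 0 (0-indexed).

site 0, node FJ: F={C} ∪ J={T} → {C,T} (+1)
site 0, node FJW: FJ={C,T} ∩ W={C} → {C} (+0)
site 0, node FJRW: FJW={C} ∪ R={A} → {A,C} (+1)
site 0, node AFJRW: A={G} ∪ FJRW={A,C} → {A,C,G} (+1)
site 1, node FJ: F={A} ∪ J={G} → {A,G} (+1)
site 1, node FJW: FJ={A,G} ∩ W={G} → {G} (+0)
site 1, node FJRW: FJW={G} ∪ R={T} → {G,T} (+1)
site 1, node AFJRW: A={G} ∩ FJRW={G,T} → {G} (+0)
site 2, node FJ: F={T} ∪ J={C} → {C,T} (+1)
site 2, node FJW: FJ={C,T} ∪ W={A} → {A,C,T} (+1)
site 2, node FJRW: FJW={A,C,T} ∩ R={C} → {C} (+0)
site 2, node AFJRW: A={G} ∪ FJRW={C} → {C,G} (+1)
site 3, node FJ: F={A} ∪ J={T} → {A,T} (+1)
site 3, node FJW: FJ={A,T} ∪ W={C} → {A,C,T} (+1)
site 3, node FJRW: FJW={A,C,T} ∪ R={G} → {A,C,G,T} (+1)
site 3, node AFJRW: A={T} ∩ FJRW={A,C,G,T} → {T} (+0)
site 4, node FJ: F={G} ∪ J={T} → {G,T} (+1)
site 4, node FJW: FJ={G,T} ∪ W={C} → {C,G,T} (+1)
site 4, node FJRW: FJW={C,G,T} ∩ R={G} → {G} (+0)
site 4, node AFJRW: A={G} ∩ FJRW={G} → {G} (+0)
site 5, node FJ: F={G} ∪ J={C} → {C,G} (+1)
site 5, node FJW: FJ={C,G} ∪ W={T} → {C,G,T} (+1)
site 5, node FJRW: FJW={C,G,T} ∩ R={C} → {C} (+0)
site 5, node AFJRW: A={A} ∪ FJRW={C} → {A,C} (+1)
per-site changes: [3, 2, 3, 3, 2, 3]; total = 16

3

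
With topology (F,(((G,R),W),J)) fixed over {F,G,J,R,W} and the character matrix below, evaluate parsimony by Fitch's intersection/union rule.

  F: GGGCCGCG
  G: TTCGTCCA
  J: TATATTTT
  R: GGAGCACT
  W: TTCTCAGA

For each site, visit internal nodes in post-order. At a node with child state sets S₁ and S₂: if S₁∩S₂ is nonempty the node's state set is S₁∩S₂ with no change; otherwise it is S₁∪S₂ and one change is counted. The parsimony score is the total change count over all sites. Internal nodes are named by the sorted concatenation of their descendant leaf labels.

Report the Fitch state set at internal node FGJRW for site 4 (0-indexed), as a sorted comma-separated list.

C

GR@0: {T} ∪ {G} = {G,T} (union, +1)
GRW@0: {G,T} ∩ {T} = {T} (intersection, +0)
GJRW@0: {T} ∩ {T} = {T} (intersection, +0)
FGJRW@0: {G} ∪ {T} = {G,T} (union, +1)
GR@1: {T} ∪ {G} = {G,T} (union, +1)
GRW@1: {G,T} ∩ {T} = {T} (intersection, +0)
GJRW@1: {T} ∪ {A} = {A,T} (union, +1)
FGJRW@1: {G} ∪ {A,T} = {A,G,T} (union, +1)
GR@2: {C} ∪ {A} = {A,C} (union, +1)
GRW@2: {A,C} ∩ {C} = {C} (intersection, +0)
GJRW@2: {C} ∪ {T} = {C,T} (union, +1)
FGJRW@2: {G} ∪ {C,T} = {C,G,T} (union, +1)
GR@3: {G} ∩ {G} = {G} (intersection, +0)
GRW@3: {G} ∪ {T} = {G,T} (union, +1)
GJRW@3: {G,T} ∪ {A} = {A,G,T} (union, +1)
FGJRW@3: {C} ∪ {A,G,T} = {A,C,G,T} (union, +1)
GR@4: {T} ∪ {C} = {C,T} (union, +1)
GRW@4: {C,T} ∩ {C} = {C} (intersection, +0)
GJRW@4: {C} ∪ {T} = {C,T} (union, +1)
FGJRW@4: {C} ∩ {C,T} = {C} (intersection, +0)
GR@5: {C} ∪ {A} = {A,C} (union, +1)
GRW@5: {A,C} ∩ {A} = {A} (intersection, +0)
GJRW@5: {A} ∪ {T} = {A,T} (union, +1)
FGJRW@5: {G} ∪ {A,T} = {A,G,T} (union, +1)
GR@6: {C} ∩ {C} = {C} (intersection, +0)
GRW@6: {C} ∪ {G} = {C,G} (union, +1)
GJRW@6: {C,G} ∪ {T} = {C,G,T} (union, +1)
FGJRW@6: {C} ∩ {C,G,T} = {C} (intersection, +0)
GR@7: {A} ∪ {T} = {A,T} (union, +1)
GRW@7: {A,T} ∩ {A} = {A} (intersection, +0)
GJRW@7: {A} ∪ {T} = {A,T} (union, +1)
FGJRW@7: {G} ∪ {A,T} = {A,G,T} (union, +1)
per-site changes: [2, 3, 3, 3, 2, 3, 2, 3]; total = 21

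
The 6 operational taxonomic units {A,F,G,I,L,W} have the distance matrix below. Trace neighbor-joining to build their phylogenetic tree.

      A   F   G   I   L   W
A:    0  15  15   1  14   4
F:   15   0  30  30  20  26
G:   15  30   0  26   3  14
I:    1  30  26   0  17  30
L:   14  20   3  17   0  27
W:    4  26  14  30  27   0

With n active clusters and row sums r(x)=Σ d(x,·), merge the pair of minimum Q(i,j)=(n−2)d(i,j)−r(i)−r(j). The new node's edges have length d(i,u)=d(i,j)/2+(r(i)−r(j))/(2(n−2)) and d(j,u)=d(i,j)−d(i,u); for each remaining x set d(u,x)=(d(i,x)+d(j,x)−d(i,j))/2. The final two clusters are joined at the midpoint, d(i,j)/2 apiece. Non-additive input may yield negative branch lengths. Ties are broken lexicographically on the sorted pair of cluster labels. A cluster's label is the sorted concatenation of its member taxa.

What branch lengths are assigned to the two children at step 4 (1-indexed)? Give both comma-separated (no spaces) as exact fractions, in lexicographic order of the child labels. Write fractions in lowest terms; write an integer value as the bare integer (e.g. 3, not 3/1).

3/4,15

iteration 1: select G,L (d=3, Q=-157); attach at lengths (19/8, 5/8); label the merged cluster GL
  updated: d(A,GL)=13, d(F,GL)=47/2, d(GL,I)=20, d(GL,W)=19
iteration 2: select A,I (d=1, Q=-111); attach at lengths (-15/2, 17/2); label the merged cluster AI
  updated: d(AI,F)=22, d(AI,GL)=16, d(AI,W)=33/2
iteration 3: select AI,W (d=33/2, Q=-83); attach at lengths (13/2, 10); label the merged cluster AIW
  updated: d(AIW,F)=63/4, d(AIW,GL)=37/4
iteration 4: select AIW,F (d=63/4, Q=-97/2); attach at lengths (3/4, 15); label the merged cluster AFIW
  updated: d(AFIW,GL)=17/2
iteration 5: select AFIW,GL (d=17/2); attach at lengths (17/4, 17/4); label the merged cluster AFGILW
final tree: ((((A:-15/2,I:17/2):13/2,W:10):3/4,F:15):17/4,(G:19/8,L:5/8):17/4)
total length: 179/4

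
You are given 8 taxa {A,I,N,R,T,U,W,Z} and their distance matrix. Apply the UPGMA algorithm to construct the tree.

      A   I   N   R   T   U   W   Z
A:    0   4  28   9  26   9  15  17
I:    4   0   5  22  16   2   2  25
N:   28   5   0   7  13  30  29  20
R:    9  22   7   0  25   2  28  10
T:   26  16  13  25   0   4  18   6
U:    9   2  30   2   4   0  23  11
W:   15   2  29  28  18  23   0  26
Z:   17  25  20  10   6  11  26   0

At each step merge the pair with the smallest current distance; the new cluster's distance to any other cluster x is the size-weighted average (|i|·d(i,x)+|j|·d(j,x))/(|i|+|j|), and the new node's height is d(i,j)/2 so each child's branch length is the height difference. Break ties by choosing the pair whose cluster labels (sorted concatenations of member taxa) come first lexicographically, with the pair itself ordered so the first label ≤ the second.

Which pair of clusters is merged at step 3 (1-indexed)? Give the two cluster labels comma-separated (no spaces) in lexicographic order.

iteration 1: select I,U (d=2); attach at lengths (1, 1); label the merged cluster IU
  updated: d(A,IU)=13/2, d(IU,N)=35/2, d(IU,R)=12, d(IU,T)=10, d(IU,W)=25/2, d(IU,Z)=18
iteration 2: select T,Z (d=6); attach at lengths (3, 3); label the merged cluster TZ
  updated: d(A,TZ)=43/2, d(IU,TZ)=14, d(N,TZ)=33/2, d(R,TZ)=35/2, d(TZ,W)=22
iteration 3: select A,IU (d=13/2); attach at lengths (13/4, 9/4); label the merged cluster AIU
  updated: d(AIU,N)=21, d(AIU,R)=11, d(AIU,TZ)=33/2, d(AIU,W)=40/3
iteration 4: select N,R (d=7); attach at lengths (7/2, 7/2); label the merged cluster NR
  updated: d(AIU,NR)=16, d(NR,TZ)=17, d(NR,W)=57/2
iteration 5: select AIU,W (d=40/3); attach at lengths (41/12, 20/3); label the merged cluster AIUW
  updated: d(AIUW,NR)=153/8, d(AIUW,TZ)=143/8
iteration 6: select NR,TZ (d=17); attach at lengths (5, 11/2); label the merged cluster NRTZ
  updated: d(AIUW,NRTZ)=37/2
iteration 7: select AIUW,NRTZ (d=37/2); attach at lengths (31/12, 3/4); label the merged cluster AINRTUWZ
final tree: (((A:13/4,(I:1,U:1):9/4):41/12,W:20/3):31/12,((N:7/2,R:7/2):5,(T:3,Z:3):11/2):3/4)
total length: 533/12

A,IU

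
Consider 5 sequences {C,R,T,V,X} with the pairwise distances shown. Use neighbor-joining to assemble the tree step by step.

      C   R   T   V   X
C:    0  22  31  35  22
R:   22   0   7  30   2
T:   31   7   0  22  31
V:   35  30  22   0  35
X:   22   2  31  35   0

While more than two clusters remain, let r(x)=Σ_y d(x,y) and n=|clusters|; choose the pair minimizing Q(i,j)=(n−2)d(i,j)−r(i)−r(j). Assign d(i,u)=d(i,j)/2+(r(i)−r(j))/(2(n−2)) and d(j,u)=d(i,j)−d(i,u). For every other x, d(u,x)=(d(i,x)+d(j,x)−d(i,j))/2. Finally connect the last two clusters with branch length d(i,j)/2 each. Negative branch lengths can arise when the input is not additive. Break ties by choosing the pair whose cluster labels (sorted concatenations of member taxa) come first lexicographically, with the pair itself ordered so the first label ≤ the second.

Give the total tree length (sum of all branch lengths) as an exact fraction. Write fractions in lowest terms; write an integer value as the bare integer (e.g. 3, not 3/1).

419/8

step 1: merge (T,V) at d=22, Q=-147; branch lengths T→35/6, V→97/6; new cluster TV
  updated: d(C,TV)=22, d(R,TV)=15/2, d(TV,X)=22
step 2: merge (C,TV) at d=22, Q=-147/2; branch lengths C→117/8, TV→59/8; new cluster CTV
  updated: d(CTV,R)=15/4, d(CTV,X)=11
step 3: merge (CTV,R) at d=15/4, Q=-67/4; branch lengths CTV→51/8, R→-21/8; new cluster CRTV
  updated: d(CRTV,X)=37/8
step 4: merge (CRTV,X) at d=37/8; branch lengths CRTV→37/16, X→37/16; new cluster CRTVX
final tree: (((C:117/8,(T:35/6,V:97/6):59/8):51/8,R:-21/8):37/16,X:37/16)
total length: 419/8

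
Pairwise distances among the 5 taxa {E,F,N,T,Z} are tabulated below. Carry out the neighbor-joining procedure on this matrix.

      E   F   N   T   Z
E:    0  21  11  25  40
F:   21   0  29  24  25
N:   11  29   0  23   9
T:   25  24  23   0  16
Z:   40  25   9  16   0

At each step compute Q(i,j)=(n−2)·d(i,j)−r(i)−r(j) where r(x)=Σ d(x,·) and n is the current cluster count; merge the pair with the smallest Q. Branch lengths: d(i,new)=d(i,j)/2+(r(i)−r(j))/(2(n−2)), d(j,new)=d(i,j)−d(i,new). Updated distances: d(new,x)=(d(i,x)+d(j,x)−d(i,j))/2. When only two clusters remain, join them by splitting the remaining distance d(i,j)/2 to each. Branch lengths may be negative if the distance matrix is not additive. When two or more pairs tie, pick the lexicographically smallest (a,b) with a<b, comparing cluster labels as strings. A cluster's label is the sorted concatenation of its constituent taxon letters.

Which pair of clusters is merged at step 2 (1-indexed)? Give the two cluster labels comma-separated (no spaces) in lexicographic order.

EN,F

step 1: merge (E,N) at d=11, Q=-136; branch lengths E→29/3, N→4/3; new cluster EN
  updated: d(EN,F)=39/2, d(EN,T)=37/2, d(EN,Z)=19
step 2: merge (EN,F) at d=39/2, Q=-173/2; branch lengths EN→55/8, F→101/8; new cluster EFN
  updated: d(EFN,T)=23/2, d(EFN,Z)=49/4
step 3: merge (EFN,T) at d=23/2, Q=-159/4; branch lengths EFN→31/8, T→61/8; new cluster EFNT
  updated: d(EFNT,Z)=67/8
step 4: merge (EFNT,Z) at d=67/8; branch lengths EFNT→67/16, Z→67/16; new cluster EFNTZ
final tree: ((((E:29/3,N:4/3):55/8,F:101/8):31/8,T:61/8):67/16,Z:67/16)
total length: 403/8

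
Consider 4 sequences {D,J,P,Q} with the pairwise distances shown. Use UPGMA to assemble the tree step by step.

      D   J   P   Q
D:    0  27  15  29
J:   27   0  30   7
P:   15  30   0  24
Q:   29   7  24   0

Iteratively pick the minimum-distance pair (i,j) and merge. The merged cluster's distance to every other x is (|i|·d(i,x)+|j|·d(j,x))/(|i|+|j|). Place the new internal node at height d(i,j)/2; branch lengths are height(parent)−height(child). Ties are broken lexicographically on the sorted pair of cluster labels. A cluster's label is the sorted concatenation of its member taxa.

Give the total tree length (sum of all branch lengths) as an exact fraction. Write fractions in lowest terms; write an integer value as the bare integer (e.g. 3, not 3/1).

iteration 1: select J,Q (d=7); attach at lengths (7/2, 7/2); label the merged cluster JQ
  updated: d(D,JQ)=28, d(JQ,P)=27
iteration 2: select D,P (d=15); attach at lengths (15/2, 15/2); label the merged cluster DP
  updated: d(DP,JQ)=55/2
iteration 3: select DP,JQ (d=55/2); attach at lengths (25/4, 41/4); label the merged cluster DJPQ
final tree: ((D:15/2,P:15/2):25/4,(J:7/2,Q:7/2):41/4)
total length: 77/2

77/2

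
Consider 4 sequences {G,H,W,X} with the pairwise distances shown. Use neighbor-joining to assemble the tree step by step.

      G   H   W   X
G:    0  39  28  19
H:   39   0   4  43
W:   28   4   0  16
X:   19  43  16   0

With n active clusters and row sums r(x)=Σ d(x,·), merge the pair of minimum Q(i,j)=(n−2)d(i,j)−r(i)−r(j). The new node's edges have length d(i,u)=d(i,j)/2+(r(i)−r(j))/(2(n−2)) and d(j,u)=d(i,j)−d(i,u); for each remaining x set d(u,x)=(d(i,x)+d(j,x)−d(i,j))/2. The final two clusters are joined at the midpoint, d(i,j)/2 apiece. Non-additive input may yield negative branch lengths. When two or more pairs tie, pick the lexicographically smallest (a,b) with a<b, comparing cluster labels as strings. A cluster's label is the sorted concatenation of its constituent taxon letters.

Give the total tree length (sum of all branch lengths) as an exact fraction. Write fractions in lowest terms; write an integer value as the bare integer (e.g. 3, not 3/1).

iteration 1: select G,X (d=19, Q=-126); attach at lengths (23/2, 15/2); label the merged cluster GX
  updated: d(GX,H)=63/2, d(GX,W)=25/2
iteration 2: select GX,H (d=63/2, Q=-48); attach at lengths (20, 23/2); label the merged cluster GHX
  updated: d(GHX,W)=-15/2
iteration 3: select GHX,W (d=-15/2); attach at lengths (-15/4, -15/4); label the merged cluster GHWX
final tree: (((G:23/2,X:15/2):20,H:23/2):-15/4,W:-15/4)
total length: 43

43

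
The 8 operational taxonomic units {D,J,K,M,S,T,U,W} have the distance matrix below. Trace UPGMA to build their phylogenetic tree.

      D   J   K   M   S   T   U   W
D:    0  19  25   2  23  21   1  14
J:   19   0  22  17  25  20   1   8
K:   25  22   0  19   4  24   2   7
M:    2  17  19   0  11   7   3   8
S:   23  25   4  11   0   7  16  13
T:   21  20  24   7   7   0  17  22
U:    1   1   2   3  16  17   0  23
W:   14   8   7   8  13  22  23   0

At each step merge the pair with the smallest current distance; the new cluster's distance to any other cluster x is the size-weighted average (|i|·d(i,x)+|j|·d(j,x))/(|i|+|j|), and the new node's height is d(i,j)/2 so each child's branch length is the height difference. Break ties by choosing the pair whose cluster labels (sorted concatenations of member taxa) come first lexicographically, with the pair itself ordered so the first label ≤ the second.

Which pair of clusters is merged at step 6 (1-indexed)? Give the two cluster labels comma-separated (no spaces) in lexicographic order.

iteration 1: select D,U (d=1); attach at lengths (1/2, 1/2); label the merged cluster DU
  updated: d(DU,J)=10, d(DU,K)=27/2, d(DU,M)=5/2, d(DU,S)=39/2, d(DU,T)=19, d(DU,W)=37/2
iteration 2: select DU,M (d=5/2); attach at lengths (3/4, 5/4); label the merged cluster DMU
  updated: d(DMU,J)=37/3, d(DMU,K)=46/3, d(DMU,S)=50/3, d(DMU,T)=15, d(DMU,W)=15
iteration 3: select K,S (d=4); attach at lengths (2, 2); label the merged cluster KS
  updated: d(DMU,KS)=16, d(J,KS)=47/2, d(KS,T)=31/2, d(KS,W)=10
iteration 4: select J,W (d=8); attach at lengths (4, 4); label the merged cluster JW
  updated: d(DMU,JW)=41/3, d(JW,KS)=67/4, d(JW,T)=21
iteration 5: select DMU,JW (d=41/3); attach at lengths (67/12, 17/6); label the merged cluster DJMUW
  updated: d(DJMUW,KS)=163/10, d(DJMUW,T)=87/5
iteration 6: select KS,T (d=31/2); attach at lengths (23/4, 31/4); label the merged cluster KST
  updated: d(DJMUW,KST)=50/3
iteration 7: select DJMUW,KST (d=50/3); attach at lengths (3/2, 7/12); label the merged cluster DJKMSTUW
final tree: ((((D:1/2,U:1/2):3/4,M:5/4):67/12,(J:4,W:4):17/6):3/2,((K:2,S:2):23/4,T:31/4):7/12)
total length: 39

KS,T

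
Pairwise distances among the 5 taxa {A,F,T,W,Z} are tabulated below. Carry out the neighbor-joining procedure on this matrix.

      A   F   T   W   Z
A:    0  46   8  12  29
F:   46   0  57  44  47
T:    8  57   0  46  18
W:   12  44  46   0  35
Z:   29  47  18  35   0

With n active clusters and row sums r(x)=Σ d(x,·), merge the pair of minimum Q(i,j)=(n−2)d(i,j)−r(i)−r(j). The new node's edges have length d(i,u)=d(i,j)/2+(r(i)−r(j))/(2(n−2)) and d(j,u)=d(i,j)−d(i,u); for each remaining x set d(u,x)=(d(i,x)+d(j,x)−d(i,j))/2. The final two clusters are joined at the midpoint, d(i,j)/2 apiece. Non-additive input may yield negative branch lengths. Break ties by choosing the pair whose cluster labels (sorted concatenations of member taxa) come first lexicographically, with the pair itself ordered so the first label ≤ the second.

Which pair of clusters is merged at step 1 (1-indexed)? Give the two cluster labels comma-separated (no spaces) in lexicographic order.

T,Z

iteration 1: select T,Z (d=18, Q=-204); attach at lengths (9, 9); label the merged cluster TZ
  updated: d(A,TZ)=19/2, d(F,TZ)=43, d(TZ,W)=63/2
iteration 2: select A,TZ (d=19/2, Q=-265/2); attach at lengths (5/8, 71/8); label the merged cluster ATZ
  updated: d(ATZ,F)=159/4, d(ATZ,W)=17
iteration 3: select ATZ,F (d=159/4, Q=-403/4); attach at lengths (51/8, 267/8); label the merged cluster AFTZ
  updated: d(AFTZ,W)=85/8
iteration 4: select AFTZ,W (d=85/8); attach at lengths (85/16, 85/16); label the merged cluster AFTWZ
final tree: (((A:5/8,(T:9,Z:9):71/8):51/8,F:267/8):85/16,W:85/16)
total length: 623/8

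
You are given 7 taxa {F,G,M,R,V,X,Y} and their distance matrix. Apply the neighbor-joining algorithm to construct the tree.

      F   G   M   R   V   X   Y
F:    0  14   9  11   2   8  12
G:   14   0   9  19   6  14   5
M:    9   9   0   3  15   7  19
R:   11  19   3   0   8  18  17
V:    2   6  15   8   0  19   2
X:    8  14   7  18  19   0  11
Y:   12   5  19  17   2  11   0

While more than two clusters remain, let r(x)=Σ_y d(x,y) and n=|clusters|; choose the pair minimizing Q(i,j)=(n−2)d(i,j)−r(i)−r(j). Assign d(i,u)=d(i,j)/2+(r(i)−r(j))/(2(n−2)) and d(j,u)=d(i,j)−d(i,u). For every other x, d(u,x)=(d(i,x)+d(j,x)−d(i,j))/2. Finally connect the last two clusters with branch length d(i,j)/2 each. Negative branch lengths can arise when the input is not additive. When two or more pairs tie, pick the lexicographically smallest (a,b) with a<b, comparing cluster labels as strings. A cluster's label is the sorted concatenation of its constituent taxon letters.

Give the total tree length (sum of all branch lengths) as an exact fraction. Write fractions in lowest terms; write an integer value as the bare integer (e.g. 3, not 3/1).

1. join M+R (d=3, Q=-123) ⇒ MR; edges |M|=1/10, |R|=29/10
  updated: d(F,MR)=17/2, d(G,MR)=25/2, d(MR,V)=10, d(MR,X)=11, d(MR,Y)=33/2
2. join G+Y (d=5, Q=-78) ⇒ GY; edges |G|=25/8, |Y|=15/8
  updated: d(F,GY)=21/2, d(GY,MR)=12, d(GY,V)=3/2, d(GY,X)=10
3. join GY+V (d=3/2, Q=-62) ⇒ GVY; edges |GY|=1, |V|=1/2
  updated: d(F,GVY)=11/2, d(GVY,MR)=41/4, d(GVY,X)=55/4
4. join F+GVY (d=11/2, Q=-81/2) ⇒ FGVY; edges |F|=7/8, |GVY|=37/8
  updated: d(FGVY,MR)=53/8, d(FGVY,X)=65/8
5. join FGVY+MR (d=53/8, Q=-103/4) ⇒ FGMRVY; edges |FGVY|=15/8, |MR|=19/4
  updated: d(FGMRVY,X)=25/4
6. join FGMRVY+X (d=25/4) ⇒ FGMRVXY; edges |FGMRVY|=25/8, |X|=25/8
final tree: (((F:7/8,((G:25/8,Y:15/8):1,V:1/2):37/8):15/8,(M:1/10,R:29/10):19/4):25/8,X:25/8)
total length: 223/8

223/8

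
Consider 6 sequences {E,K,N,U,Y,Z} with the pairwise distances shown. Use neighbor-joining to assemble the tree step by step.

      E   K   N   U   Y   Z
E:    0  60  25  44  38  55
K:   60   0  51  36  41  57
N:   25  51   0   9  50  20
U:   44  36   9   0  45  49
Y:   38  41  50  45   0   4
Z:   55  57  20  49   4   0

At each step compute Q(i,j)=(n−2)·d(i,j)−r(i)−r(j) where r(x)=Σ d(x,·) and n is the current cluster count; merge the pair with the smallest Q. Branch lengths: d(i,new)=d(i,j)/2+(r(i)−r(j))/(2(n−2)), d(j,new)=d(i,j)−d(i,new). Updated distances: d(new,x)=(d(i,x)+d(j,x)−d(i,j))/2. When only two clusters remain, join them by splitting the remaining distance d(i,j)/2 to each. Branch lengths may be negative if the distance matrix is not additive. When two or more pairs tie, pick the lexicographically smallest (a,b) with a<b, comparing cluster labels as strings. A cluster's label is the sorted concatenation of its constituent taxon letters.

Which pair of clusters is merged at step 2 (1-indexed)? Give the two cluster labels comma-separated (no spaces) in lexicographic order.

step 1: merge (Y,Z) at d=4, Q=-347; branch lengths Y→9/8, Z→23/8; new cluster YZ
  updated: d(E,YZ)=89/2, d(K,YZ)=47, d(N,YZ)=33, d(U,YZ)=45
step 2: merge (N,U) at d=9, Q=-225; branch lengths N→11/6, U→43/6; new cluster NU
  updated: d(E,NU)=30, d(K,NU)=39, d(NU,YZ)=69/2
step 3: merge (E,NU) at d=30, Q=-178; branch lengths E→91/4, NU→29/4; new cluster ENU
  updated: d(ENU,K)=69/2, d(ENU,YZ)=49/2
step 4: merge (ENU,K) at d=69/2, Q=-106; branch lengths ENU→6, K→57/2; new cluster EKNU
  updated: d(EKNU,YZ)=37/2
step 5: merge (EKNU,YZ) at d=37/2; branch lengths EKNU→37/4, YZ→37/4; new cluster EKNUYZ
final tree: (((E:91/4,(N:11/6,U:43/6):29/4):6,K:57/2):37/4,(Y:9/8,Z:23/8):37/4)
total length: 96

N,U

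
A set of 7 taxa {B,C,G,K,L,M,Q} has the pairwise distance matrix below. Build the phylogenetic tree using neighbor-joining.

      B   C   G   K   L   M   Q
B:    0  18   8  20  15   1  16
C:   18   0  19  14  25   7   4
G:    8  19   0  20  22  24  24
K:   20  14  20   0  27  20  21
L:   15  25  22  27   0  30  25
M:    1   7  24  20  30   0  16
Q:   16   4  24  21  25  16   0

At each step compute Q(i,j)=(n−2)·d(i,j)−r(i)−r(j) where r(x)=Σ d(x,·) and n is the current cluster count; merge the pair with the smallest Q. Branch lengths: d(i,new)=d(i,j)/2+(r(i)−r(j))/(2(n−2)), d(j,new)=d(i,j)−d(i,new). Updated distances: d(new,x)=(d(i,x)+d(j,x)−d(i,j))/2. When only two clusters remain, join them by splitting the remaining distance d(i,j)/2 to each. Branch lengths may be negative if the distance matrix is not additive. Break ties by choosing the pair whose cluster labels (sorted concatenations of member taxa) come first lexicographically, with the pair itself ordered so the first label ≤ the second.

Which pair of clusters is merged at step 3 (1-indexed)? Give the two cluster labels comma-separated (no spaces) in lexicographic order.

CQ,K

iteration 1: select C,Q (d=4, Q=-173); attach at lengths (1/10, 39/10); label the merged cluster CQ
  updated: d(B,CQ)=15, d(CQ,G)=39/2, d(CQ,K)=31/2, d(CQ,L)=23, d(CQ,M)=19/2
iteration 2: select B,M (d=1, Q=-279/2); attach at lengths (-43/16, 59/16); label the merged cluster BM
  updated: d(BM,CQ)=47/4, d(BM,G)=31/2, d(BM,K)=39/2, d(BM,L)=22
iteration 3: select CQ,K (d=31/2, Q=-421/4); attach at lengths (137/24, 235/24); label the merged cluster CKQ
  updated: d(BM,CKQ)=63/8, d(CKQ,G)=12, d(CKQ,L)=69/4
iteration 4: select BM,CKQ (d=63/8, Q=-267/4); attach at lengths (6, 15/8); label the merged cluster BCKMQ
  updated: d(BCKMQ,G)=157/16, d(BCKMQ,L)=251/16
iteration 5: select BCKMQ,G (d=157/16, Q=-95/2); attach at lengths (7/4, 129/16); label the merged cluster BCGKMQ
  updated: d(BCGKMQ,L)=223/16
iteration 6: select BCGKMQ,L (d=223/16); attach at lengths (223/32, 223/32); label the merged cluster BCGKLMQ
final tree: ((((B:-43/16,M:59/16):6,((C:1/10,Q:39/10):137/24,K:235/24):15/8):7/4,G:129/16):223/32,L:223/32)
total length: 417/8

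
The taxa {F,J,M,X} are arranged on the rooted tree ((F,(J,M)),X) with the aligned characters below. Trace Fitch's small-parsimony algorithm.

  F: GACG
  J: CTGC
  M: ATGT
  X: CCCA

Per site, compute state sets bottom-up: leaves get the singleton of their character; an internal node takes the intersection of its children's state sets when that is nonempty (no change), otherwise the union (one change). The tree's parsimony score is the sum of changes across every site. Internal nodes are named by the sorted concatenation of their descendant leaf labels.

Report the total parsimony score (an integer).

site 0, node JM: J={C} ∪ M={A} → {A,C} (+1)
site 0, node FJM: F={G} ∪ JM={A,C} → {A,C,G} (+1)
site 0, node FJMX: FJM={A,C,G} ∩ X={C} → {C} (+0)
site 1, node JM: J={T} ∩ M={T} → {T} (+0)
site 1, node FJM: F={A} ∪ JM={T} → {A,T} (+1)
site 1, node FJMX: FJM={A,T} ∪ X={C} → {A,C,T} (+1)
site 2, node JM: J={G} ∩ M={G} → {G} (+0)
site 2, node FJM: F={C} ∪ JM={G} → {C,G} (+1)
site 2, node FJMX: FJM={C,G} ∩ X={C} → {C} (+0)
site 3, node JM: J={C} ∪ M={T} → {C,T} (+1)
site 3, node FJM: F={G} ∪ JM={C,T} → {C,G,T} (+1)
site 3, node FJMX: FJM={C,G,T} ∪ X={A} → {A,C,G,T} (+1)
per-site changes: [2, 2, 1, 3]; total = 8

8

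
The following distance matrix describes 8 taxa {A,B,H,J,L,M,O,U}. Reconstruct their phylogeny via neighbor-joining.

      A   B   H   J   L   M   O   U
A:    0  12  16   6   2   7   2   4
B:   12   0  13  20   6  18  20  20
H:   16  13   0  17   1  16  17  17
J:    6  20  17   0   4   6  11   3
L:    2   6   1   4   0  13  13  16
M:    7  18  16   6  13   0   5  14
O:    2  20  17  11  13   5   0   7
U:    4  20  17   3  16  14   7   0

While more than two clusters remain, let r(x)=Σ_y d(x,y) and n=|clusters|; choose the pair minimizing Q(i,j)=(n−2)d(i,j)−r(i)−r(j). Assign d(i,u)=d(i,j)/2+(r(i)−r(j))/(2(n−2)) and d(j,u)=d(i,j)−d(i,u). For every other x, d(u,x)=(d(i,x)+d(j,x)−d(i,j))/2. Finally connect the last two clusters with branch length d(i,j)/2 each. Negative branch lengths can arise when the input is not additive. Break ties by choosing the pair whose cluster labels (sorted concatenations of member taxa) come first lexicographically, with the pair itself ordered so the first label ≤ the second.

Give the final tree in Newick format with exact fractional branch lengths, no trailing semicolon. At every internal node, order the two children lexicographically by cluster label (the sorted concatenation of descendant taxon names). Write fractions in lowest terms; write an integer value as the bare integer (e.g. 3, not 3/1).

(((A:-25/32,(B:36/5,(H:4,L:-3):9/5):209/32):25/32,(J:7/8,U:17/8):107/32):69/64,(M:79/24,O:41/24):69/64)

step 1: merge (H,L) at d=1, Q=-146; branch lengths H→4, L→-3; new cluster HL
  updated: d(A,HL)=17/2, d(B,HL)=9, d(HL,J)=10, d(HL,M)=14, d(HL,O)=29/2, d(HL,U)=16
step 2: merge (B,HL) at d=9, Q=-126; branch lengths B→36/5, HL→9/5; new cluster BHL
  updated: d(A,BHL)=23/4, d(BHL,J)=21/2, d(BHL,M)=23/2, d(BHL,O)=51/4, d(BHL,U)=27/2
step 3: merge (J,U) at d=3, Q=-66; branch lengths J→7/8, U→17/8; new cluster JU
  updated: d(A,JU)=7/2, d(BHL,JU)=21/2, d(JU,M)=17/2, d(JU,O)=15/2
step 4: merge (M,O) at d=5, Q=-177/4; branch lengths M→79/24, O→41/24; new cluster MO
  updated: d(A,MO)=2, d(BHL,MO)=77/8, d(JU,MO)=11/2
step 5: merge (A,BHL) at d=23/4, Q=-205/8; branch lengths A→-25/32, BHL→209/32; new cluster ABHL
  updated: d(ABHL,JU)=33/8, d(ABHL,MO)=47/16
step 6: merge (ABHL,JU) at d=33/8, Q=-201/16; branch lengths ABHL→25/32, JU→107/32; new cluster ABHJLU
  updated: d(ABHJLU,MO)=69/32
step 7: merge (ABHJLU,MO) at d=69/32; branch lengths ABHJLU→69/64, MO→69/64; new cluster ABHJLMOU
final tree: (((A:-25/32,(B:36/5,(H:4,L:-3):9/5):209/32):25/32,(J:7/8,U:17/8):107/32):69/64,(M:79/24,O:41/24):69/64)
total length: 961/32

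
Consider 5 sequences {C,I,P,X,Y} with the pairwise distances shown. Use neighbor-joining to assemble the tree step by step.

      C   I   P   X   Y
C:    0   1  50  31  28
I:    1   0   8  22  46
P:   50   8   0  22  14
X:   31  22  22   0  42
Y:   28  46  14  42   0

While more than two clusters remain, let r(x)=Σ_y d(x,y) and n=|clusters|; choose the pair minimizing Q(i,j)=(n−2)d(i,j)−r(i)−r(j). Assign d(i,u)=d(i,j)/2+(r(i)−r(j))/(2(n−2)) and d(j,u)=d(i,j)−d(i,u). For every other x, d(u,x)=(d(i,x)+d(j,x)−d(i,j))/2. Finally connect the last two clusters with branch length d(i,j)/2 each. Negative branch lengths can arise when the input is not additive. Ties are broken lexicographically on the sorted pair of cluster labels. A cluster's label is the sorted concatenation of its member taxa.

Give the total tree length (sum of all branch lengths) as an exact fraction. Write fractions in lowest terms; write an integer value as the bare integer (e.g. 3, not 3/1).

213/4

step 1: merge (C,I) at d=1, Q=-184; branch lengths C→6, I→-5; new cluster CI
  updated: d(CI,P)=57/2, d(CI,X)=26, d(CI,Y)=73/2
step 2: merge (CI,X) at d=26, Q=-129; branch lengths CI→53/4, X→51/4; new cluster CIX
  updated: d(CIX,P)=49/4, d(CIX,Y)=105/4
step 3: merge (CIX,P) at d=49/4, Q=-105/2; branch lengths CIX→49/4, P→0; new cluster CIPX
  updated: d(CIPX,Y)=14
step 4: merge (CIPX,Y) at d=14; branch lengths CIPX→7, Y→7; new cluster CIPXY
final tree: ((((C:6,I:-5):53/4,X:51/4):49/4,P:0):7,Y:7)
total length: 213/4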